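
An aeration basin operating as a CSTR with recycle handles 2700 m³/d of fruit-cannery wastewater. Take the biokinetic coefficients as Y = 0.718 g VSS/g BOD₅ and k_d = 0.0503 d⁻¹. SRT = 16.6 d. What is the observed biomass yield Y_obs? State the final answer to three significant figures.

Y_obs = Y / (1 + k_d θ_c) = 0.718 / (1 + 0.0503 × 16.6) = 0.718 / 1.835 = 0.3913.

Y_obs ≈ 0.391 g VSS/g BOD₅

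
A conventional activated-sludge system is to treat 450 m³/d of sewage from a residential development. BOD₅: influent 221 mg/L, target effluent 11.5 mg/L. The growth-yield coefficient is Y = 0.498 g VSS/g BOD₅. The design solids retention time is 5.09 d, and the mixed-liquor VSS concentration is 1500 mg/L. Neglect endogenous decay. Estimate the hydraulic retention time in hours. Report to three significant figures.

With k_d = 0 the design equation reduces to V = Y Q (S₀−S) θ_c / X = 0.498 × 450 × (221 − 11.5) × 5.09 / 1500 = 159.3 m³.
HRT = V/Q = 159.3 m³ / 450 m³·d⁻¹ = 0.3540 d × 24 = 8.497 h.

τ ≈ 8.50 h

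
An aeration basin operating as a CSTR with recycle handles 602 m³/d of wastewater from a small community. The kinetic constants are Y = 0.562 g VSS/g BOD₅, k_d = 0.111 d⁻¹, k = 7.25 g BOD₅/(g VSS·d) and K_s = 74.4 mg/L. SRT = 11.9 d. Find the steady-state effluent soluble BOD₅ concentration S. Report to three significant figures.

S ≈ 3.74 mg/L

From the Monod/SRT balance for a CMAS, S = K_s·(1+k_d θ_c)/[θ_c·(Y k − k_d) − 1] = 74.4 × (1 + 0.111 × 11.9) / [11.9 × (0.562 × 7.25 − 0.111) − 1] = 172.7 / 46.17 = 3.740 mg/L.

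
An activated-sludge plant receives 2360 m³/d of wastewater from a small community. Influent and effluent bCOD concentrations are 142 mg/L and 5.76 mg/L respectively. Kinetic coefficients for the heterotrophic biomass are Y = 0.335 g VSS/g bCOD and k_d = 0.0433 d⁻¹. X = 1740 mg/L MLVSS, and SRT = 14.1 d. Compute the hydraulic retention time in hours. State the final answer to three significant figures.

τ ≈ 5.51 h

From the SRT design equation V = Y Q (S₀−S) θ_c / [X (1 + k_d θ_c)] = 0.335 × 2360 × (142 − 5.76) × 14.1 / [1740 × (1 + 0.0433 × 14.1)] = 1.52×10^6 / 2802 = 542.0 m³.
Hydraulic retention time τ = V/Q = 542.0 / 2360 = 0.2296 d = 5.511 h.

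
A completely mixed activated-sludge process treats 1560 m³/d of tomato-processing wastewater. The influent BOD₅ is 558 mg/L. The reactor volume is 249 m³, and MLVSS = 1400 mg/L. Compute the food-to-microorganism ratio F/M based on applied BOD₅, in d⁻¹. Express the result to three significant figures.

F/M ≈ 2.50 d⁻¹

F/M = applied load / biomass = Q·S₀/(V·X) = 1560 × 558 / (249.0 × 1400) = 2.497 d⁻¹.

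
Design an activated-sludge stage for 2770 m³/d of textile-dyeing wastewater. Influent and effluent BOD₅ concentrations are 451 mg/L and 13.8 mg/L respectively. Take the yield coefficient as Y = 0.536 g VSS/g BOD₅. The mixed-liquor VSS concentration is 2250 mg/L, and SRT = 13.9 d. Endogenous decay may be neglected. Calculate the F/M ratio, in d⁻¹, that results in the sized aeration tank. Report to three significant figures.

With k_d = 0 the design equation reduces to V = Y Q (S₀−S) θ_c / X = 0.536 × 2770 × (451 − 13.8) × 13.9 / 2250 = 4010 m³.
F/M = applied load / biomass = Q·S₀/(V·X) = 2770 × 451 / (4010 × 2250) = 0.1385 d⁻¹.

F/M ≈ 0.138 d⁻¹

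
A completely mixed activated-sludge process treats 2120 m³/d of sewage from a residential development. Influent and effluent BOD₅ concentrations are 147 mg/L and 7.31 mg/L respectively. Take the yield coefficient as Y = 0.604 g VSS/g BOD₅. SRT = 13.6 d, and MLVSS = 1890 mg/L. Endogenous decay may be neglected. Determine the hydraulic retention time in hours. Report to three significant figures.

τ ≈ 14.6 h

V·X = Y·Q·ΔS·θ_c gives V = 0.604 × 2120 × (147 − 7.31) × 13.6 / 1890 = 1287 m³.
Hydraulic retention time τ = V/Q = 1287 / 2120 = 0.6071 d = 14.57 h.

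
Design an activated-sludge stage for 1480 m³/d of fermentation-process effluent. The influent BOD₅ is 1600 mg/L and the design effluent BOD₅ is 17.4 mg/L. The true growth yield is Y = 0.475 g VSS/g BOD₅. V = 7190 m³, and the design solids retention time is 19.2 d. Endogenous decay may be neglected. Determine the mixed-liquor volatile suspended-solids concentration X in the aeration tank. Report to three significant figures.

X = Y·Q·ΔS·θ_c / V = 0.475 × 1480 × (1600 − 17.4) × 19.2 / 7190 = 2971 mg/L.

X ≈ 2970 mg/L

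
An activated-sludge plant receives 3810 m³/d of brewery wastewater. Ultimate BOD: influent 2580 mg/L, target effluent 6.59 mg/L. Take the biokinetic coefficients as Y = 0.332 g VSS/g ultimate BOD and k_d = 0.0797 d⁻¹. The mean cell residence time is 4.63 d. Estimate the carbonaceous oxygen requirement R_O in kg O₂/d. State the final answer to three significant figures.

R_O ≈ 6430 kg O₂/d

Observed yield with endogenous decay: Y_obs = Y / (1 + k_d·θ_c) = 0.332 / (1 + 0.0797 × 4.63) = 0.332 / 1.369 = 0.2425 g VSS/g ultimate BOD.
Substrate removed = Q·(S₀ − S) = 3810 m³/d × (2580 − 6.59) g/m³ = 9.8×10^6 g/d = 9805 kg/d.
Biomass synthesised: P_X = Y_obs × 9805 = 2378 kg VSS/d.
R_O = Q·ΔS − 1.42 P_X = 9805 − 3376 = 6428 kg O₂/d.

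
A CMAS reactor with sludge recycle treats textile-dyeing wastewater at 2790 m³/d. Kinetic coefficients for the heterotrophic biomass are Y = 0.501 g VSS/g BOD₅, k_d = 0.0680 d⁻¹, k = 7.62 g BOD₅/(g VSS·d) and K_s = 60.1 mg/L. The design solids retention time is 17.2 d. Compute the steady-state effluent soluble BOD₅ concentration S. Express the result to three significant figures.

For a completely mixed reactor with recycle the Lawrence–McCarty relation gives S = K_s·(1 + k_d·θ_c) / [θ_c·(Y·k − k_d) − 1] = 60.1 × (1 + 0.0680 × 17.2) / [17.2 × (0.501 × 7.62 − 0.0680) − 1] = 130.4 / 63.49 = 2.054 mg/L.

S ≈ 2.05 mg/L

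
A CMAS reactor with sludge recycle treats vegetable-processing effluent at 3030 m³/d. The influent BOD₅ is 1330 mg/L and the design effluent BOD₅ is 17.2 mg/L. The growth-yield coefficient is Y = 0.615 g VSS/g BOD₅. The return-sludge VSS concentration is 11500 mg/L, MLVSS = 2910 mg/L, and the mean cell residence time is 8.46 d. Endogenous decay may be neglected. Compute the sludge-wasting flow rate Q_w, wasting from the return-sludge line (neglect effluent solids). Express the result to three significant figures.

Q_w ≈ 213 m³/d

With k_d = 0 the design equation reduces to V = Y Q (S₀−S) θ_c / X = 0.615 × 3030 × (1330 − 17.2) × 8.46 / 2910 = 7112 m³.
Q_w = (V·X)/(θ_c X_r) = 7112 × 2910 / (8.46 × 11500) = 212.7 m³/d.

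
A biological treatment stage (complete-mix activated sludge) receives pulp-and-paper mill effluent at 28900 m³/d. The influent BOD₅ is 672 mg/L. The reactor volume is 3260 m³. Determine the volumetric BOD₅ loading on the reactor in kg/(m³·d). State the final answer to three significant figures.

L_v ≈ 5.96 kg BOD₅/(m³·d)

Applied BOD₅ load per unit volume = Q·S₀/V = (28900 × 672/1000)/3260 = 5.957 kg BOD₅·m⁻³·d⁻¹.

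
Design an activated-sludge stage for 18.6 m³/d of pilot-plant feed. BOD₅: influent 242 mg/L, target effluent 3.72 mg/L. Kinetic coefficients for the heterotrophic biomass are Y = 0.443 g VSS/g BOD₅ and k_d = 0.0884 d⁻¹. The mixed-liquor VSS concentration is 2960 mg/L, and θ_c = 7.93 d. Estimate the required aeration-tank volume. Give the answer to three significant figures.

From the SRT design equation V = Y Q (S₀−S) θ_c / [X (1 + k_d θ_c)] = 0.443 × 18.6 × (242 − 3.72) × 7.93 / [2960 × (1 + 0.0884 × 7.93)] = 1.56×10^4 / 5035 = 3.092 m³.

V ≈ 3.09 m³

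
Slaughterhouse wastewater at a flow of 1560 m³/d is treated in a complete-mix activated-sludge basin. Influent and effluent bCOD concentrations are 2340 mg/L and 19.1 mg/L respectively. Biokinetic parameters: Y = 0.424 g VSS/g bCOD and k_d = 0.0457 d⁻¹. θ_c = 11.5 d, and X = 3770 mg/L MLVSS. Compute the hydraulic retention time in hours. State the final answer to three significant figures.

Steady-state biomass mass balance: V·X·(1 + k_d·θ_c) = Y·Q·(S₀ − S)·θ_c, so V = 0.424 × 1560 × (2340 − 19.1) × 11.5 / [3770 × (1 + 0.0457 × 11.5)] = 1.77×10^7 / 5751 = 3070 m³.
Hydraulic retention time τ = V/Q = 3070 / 1560 = 1.968 d = 47.22 h.

τ ≈ 47.2 h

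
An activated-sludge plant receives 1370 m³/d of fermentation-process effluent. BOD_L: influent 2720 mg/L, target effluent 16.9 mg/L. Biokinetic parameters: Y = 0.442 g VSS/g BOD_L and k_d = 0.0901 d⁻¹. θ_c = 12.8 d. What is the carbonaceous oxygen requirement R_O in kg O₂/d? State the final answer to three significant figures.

The observed yield is Y_obs = Y/(1 + k_d·θ_c) = 0.442 / (1 + 0.0901 × 12.8) = 0.442 / 2.153 = 0.2053 g VSS per g BOD_L removed.
Mass of BOD_L removed per day: Q(S₀ − S) = 1370 × 2703 g/m³ = 3703 kg/d.
Biomass synthesised: P_X = Y_obs × 3703 = 760.2 kg VSS/d.
Carbonaceous O₂ demand = substrate oxidised − cell-mass equivalent = 3703 − 1.42 × 760.2 = 2624 kg O₂/d.

R_O ≈ 2620 kg O₂/d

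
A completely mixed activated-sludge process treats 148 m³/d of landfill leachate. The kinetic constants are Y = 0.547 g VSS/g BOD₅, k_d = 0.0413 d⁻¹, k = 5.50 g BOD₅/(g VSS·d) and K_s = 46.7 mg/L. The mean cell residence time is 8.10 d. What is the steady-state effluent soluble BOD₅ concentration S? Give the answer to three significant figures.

S ≈ 2.71 mg/L

From the Monod/SRT balance for a CMAS, S = K_s·(1+k_d θ_c)/[θ_c·(Y k − k_d) − 1] = 46.7 × (1 + 0.0413 × 8.10) / [8.10 × (0.547 × 5.50 − 0.0413) − 1] = 62.32 / 23.03 = 2.706 mg/L.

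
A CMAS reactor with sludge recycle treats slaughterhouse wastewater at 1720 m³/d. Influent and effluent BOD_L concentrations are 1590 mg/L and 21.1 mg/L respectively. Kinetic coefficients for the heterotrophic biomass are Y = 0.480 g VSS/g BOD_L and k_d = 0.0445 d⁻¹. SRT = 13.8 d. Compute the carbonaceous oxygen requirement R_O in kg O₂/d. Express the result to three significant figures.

R_O ≈ 1560 kg O₂/d

Correct the yield for decay: Y_obs = Y/(1 + k_d θ_c) = 0.480 / (1 + 0.0445 × 13.8) = 0.480 / 1.614 = 0.2974.
Substrate removed = Q·(S₀ − S) = 1720 m³/d × (1590 − 21.1) g/m³ = 2.7×10^6 g/d = 2699 kg/d.
Net sludge production P_X = 0.2974 × 2699 = 802.5 kg VSS/d.
Carbonaceous O₂ demand = substrate oxidised − cell-mass equivalent = 2699 − 1.42 × 802.5 = 1559 kg O₂/d.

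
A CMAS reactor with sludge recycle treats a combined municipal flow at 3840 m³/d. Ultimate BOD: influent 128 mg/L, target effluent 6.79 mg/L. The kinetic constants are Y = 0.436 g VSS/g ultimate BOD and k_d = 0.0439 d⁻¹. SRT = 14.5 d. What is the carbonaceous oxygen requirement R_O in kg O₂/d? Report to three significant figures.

Observed yield with endogenous decay: Y_obs = Y / (1 + k_d·θ_c) = 0.436 / (1 + 0.0439 × 14.5) = 0.436 / 1.637 = 0.2664 g VSS/g ultimate BOD.
Q·(S₀ − S) = 3840 × (128 − 6.79) × 10⁻³ = 465.4 kg/d removed.
P_X = Y_obs·Q·(S₀ − S) = 0.2664 × 465.4 = 124.0 kg VSS/d.
R_O = Q·(S₀ − S) − 1.42·P_X = 465.4 − 1.42 × 124.0 = 289.4 kg O₂/d.

R_O ≈ 289 kg O₂/d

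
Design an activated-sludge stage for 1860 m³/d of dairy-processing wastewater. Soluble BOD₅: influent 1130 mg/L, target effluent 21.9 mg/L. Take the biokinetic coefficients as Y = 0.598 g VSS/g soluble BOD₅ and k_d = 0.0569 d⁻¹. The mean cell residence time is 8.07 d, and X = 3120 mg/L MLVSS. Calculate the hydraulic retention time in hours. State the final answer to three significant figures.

From the SRT design equation V = Y Q (S₀−S) θ_c / [X (1 + k_d θ_c)] = 0.598 × 1860 × (1130 − 21.9) × 8.07 / [3120 × (1 + 0.0569 × 8.07)] = 9.95×10^6 / 4553 = 2185 m³.
Hydraulic retention time τ = V/Q = 2185 / 1860 = 1.175 d = 28.19 h.

τ ≈ 28.2 h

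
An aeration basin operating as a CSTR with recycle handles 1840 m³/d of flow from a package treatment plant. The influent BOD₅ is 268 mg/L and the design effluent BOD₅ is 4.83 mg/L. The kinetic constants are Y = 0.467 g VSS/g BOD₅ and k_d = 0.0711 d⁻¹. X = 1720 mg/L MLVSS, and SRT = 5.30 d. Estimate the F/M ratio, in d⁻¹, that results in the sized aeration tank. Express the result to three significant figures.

Rearranging the biomass balance for a CMAS with decay, V = Y·Q·ΔS·θ_c / [X·(1+k_d θ_c)] = 0.467 × 1840 × (268 − 4.83) × 5.30 / [1720 × (1 + 0.0711 × 5.30)] = 1.2×10^6 / 2368 = 506.1 m³.
Food-to-microorganism ratio F/M = Q S₀ / (V X) = 1840 × 268 / (506.1 × 1720) = 0.5665 d⁻¹.

F/M ≈ 0.566 d⁻¹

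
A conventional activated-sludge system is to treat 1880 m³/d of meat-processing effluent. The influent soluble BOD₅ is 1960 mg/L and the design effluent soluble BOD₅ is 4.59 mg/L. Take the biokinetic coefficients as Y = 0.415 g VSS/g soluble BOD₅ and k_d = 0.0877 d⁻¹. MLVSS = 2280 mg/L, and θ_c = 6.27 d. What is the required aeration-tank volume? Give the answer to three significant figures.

V ≈ 2710 m³

From the SRT design equation V = Y Q (S₀−S) θ_c / [X (1 + k_d θ_c)] = 0.415 × 1880 × (1960 − 4.59) × 6.27 / [2280 × (1 + 0.0877 × 6.27)] = 9.57×10^6 / 3534 = 2707 m³.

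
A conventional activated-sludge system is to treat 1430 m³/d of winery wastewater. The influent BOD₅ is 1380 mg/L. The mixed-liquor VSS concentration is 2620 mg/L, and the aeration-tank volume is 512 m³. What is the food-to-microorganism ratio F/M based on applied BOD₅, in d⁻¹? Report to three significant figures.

Food-to-microorganism ratio F/M = Q S₀ / (V X) = 1430 × 1380 / (512.0 × 2620) = 1.471 d⁻¹.

F/M ≈ 1.47 d⁻¹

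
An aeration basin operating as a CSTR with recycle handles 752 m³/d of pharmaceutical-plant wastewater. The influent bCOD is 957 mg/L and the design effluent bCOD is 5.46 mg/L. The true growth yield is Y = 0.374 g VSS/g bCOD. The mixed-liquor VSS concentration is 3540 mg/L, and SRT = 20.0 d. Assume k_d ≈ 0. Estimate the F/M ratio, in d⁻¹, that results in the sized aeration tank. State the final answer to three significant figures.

F/M ≈ 0.134 d⁻¹

V·X = Y·Q·ΔS·θ_c gives V = 0.374 × 752 × (957 − 5.46) × 20.0 / 3540 = 1512 m³.
Food-to-microorganism ratio F/M = Q S₀ / (V X) = 752 × 957 / (1512 × 3540) = 0.1345 d⁻¹.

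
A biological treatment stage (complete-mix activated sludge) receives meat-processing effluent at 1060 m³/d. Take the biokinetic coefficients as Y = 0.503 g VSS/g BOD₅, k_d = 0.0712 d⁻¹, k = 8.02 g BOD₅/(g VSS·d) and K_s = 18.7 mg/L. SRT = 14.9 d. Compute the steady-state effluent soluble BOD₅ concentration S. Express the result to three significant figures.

From the Monod/SRT balance for a CMAS, S = K_s·(1+k_d θ_c)/[θ_c·(Y k − k_d) − 1] = 18.7 × (1 + 0.0712 × 14.9) / [14.9 × (0.503 × 8.02 − 0.0712) − 1] = 38.54 / 58.05 = 0.6639 mg/L.

S ≈ 0.664 mg/L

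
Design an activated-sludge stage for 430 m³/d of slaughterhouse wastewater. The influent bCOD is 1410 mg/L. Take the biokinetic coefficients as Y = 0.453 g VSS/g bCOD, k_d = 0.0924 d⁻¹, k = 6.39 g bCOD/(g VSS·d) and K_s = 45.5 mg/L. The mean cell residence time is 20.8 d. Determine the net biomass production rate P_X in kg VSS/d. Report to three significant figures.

P_X ≈ 93.8 kg VSS/d

Effluent substrate depends only on kinetics and SRT: S = K_s(1 + k_d θ_c) / [θ_c(Yk − k_d) − 1] = 45.5 × (1 + 0.0924 × 20.8) / [20.8 × (0.453 × 6.39 − 0.0924) − 1] = 132.9 / 57.29 = 2.321 mg/L.
Observed yield with endogenous decay: Y_obs = Y / (1 + k_d·θ_c) = 0.453 / (1 + 0.0924 × 20.8) = 0.453 / 2.922 = 0.1550 g VSS/g bCOD.
Mass of bCOD removed per day: Q(S₀ − S) = 430 × 1408 g/m³ = 605.3 kg/d.
Net biomass production P_X = Y_obs × Q·(S₀ − S) = 0.1550 × 605.3 = 93.84 kg VSS/d.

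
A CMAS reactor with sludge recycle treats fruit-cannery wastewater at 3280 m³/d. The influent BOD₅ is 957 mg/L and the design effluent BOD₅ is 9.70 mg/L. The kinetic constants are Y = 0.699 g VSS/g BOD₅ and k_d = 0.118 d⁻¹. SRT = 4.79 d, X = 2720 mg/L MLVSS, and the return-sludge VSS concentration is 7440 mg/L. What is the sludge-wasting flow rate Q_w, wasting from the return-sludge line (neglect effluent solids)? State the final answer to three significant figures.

Steady-state biomass mass balance: V·X·(1 + k_d·θ_c) = Y·Q·(S₀ − S)·θ_c, so V = 0.699 × 3280 × (957 − 9.70) × 4.79 / [2720 × (1 + 0.118 × 4.79)] = 1.04×10^7 / 4257 = 2444 m³.
Wasting from the return line (neglecting effluent solids): Q_w = V·X / (θ_c·X_r) = 2444 × 2720 / (4.79 × 7440) = 186.5 m³/d.

Q_w ≈ 187 m³/d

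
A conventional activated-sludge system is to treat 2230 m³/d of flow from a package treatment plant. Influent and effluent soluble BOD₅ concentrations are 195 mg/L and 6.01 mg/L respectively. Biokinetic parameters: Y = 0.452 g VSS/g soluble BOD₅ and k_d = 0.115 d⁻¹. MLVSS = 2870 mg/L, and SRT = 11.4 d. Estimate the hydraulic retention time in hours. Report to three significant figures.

Steady-state biomass mass balance: V·X·(1 + k_d·θ_c) = Y·Q·(S₀ − S)·θ_c, so V = 0.452 × 2230 × (195 − 6.01) × 11.4 / [2870 × (1 + 0.115 × 11.4)] = 2.17×10^6 / 6633 = 327.4 m³.
Hydraulic retention time τ = V/Q = 327.4 / 2230 = 0.1468 d = 3.524 h.

τ ≈ 3.52 h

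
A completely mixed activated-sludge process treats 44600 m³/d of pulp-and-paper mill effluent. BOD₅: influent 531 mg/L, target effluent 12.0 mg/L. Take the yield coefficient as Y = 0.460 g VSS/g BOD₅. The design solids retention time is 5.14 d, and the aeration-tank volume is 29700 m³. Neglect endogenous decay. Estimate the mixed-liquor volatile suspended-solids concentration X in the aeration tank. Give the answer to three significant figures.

Without decay, X = Y Q (S₀−S) θ_c / V = 0.460 × 44600 × (531 − 12.0) × 5.14 / 29700 = 1843 mg/L.

X ≈ 1840 mg/L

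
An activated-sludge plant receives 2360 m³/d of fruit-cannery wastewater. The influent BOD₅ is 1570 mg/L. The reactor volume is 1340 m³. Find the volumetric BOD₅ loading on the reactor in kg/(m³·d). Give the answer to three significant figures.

Volumetric loading L_v = Q·S₀ / V = 2360 × 1570 g/m³ / 1340 m³ = 2765 g/(m³·d) = 2.765 kg BOD₅/(m³·d).

L_v ≈ 2.77 kg BOD₅/(m³·d)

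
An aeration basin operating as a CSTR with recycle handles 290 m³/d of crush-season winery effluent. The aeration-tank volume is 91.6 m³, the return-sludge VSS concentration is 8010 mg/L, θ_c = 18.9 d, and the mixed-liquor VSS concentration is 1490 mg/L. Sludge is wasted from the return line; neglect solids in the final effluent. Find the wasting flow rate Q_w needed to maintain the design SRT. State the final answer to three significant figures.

Q_w ≈ 0.902 m³/d

Wasting from the return line (neglecting effluent solids): Q_w = V·X / (θ_c·X_r) = 91.60 × 1490 / (18.9 × 8010) = 0.9015 m³/d.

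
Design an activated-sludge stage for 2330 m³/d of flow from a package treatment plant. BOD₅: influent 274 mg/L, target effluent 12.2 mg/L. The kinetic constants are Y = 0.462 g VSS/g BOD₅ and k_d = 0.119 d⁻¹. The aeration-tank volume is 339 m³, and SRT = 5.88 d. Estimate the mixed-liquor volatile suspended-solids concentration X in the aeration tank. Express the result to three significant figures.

X ≈ 2880 mg/L

X = Y·Q·ΔS·θ_c / [V·(1 + k_d θ_c)] = 0.462 × 2330 × (274 − 12.2) × 5.88 / [339 × (1 + 0.119 × 5.88)] = 2876 mg/L.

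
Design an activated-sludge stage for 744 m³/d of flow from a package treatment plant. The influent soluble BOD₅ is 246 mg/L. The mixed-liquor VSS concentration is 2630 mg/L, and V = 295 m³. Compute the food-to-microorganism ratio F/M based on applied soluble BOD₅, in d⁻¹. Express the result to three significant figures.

F/M ≈ 0.236 d⁻¹

Food-to-microorganism ratio F/M = Q S₀ / (V X) = 744 × 246 / (295.0 × 2630) = 0.2359 d⁻¹.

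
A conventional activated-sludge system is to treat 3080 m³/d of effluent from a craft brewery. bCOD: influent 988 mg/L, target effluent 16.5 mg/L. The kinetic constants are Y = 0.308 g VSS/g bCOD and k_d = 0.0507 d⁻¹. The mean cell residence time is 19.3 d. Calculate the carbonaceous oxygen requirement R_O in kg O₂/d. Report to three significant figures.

Correct the yield for decay: Y_obs = Y/(1 + k_d θ_c) = 0.308 / (1 + 0.0507 × 19.3) = 0.308 / 1.979 = 0.1557.
ΔS = 988 − 16.5 = 971.5 mg/L, so the substrate removal rate is 3080 × 971.5/1000 = 2992 kg bCOD/d.
Biomass synthesised: P_X = Y_obs × 2992 = 465.8 kg VSS/d.
R_O = Q·(S₀ − S) − 1.42·P_X = 2992 − 1.42 × 465.8 = 2331 kg O₂/d.

R_O ≈ 2330 kg O₂/d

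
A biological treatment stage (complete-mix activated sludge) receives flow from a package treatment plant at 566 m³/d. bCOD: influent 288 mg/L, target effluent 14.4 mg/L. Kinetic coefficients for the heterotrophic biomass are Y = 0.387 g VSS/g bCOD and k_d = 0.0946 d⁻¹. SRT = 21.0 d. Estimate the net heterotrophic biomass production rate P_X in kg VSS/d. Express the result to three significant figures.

Observed yield with endogenous decay: Y_obs = Y / (1 + k_d·θ_c) = 0.387 / (1 + 0.0946 × 21.0) = 0.387 / 2.987 = 0.1296 g VSS/g bCOD.
Q·(S₀ − S) = 566 × (288 − 14.4) × 10⁻³ = 154.9 kg/d removed.
Biomass produced: P_X = Y_obs·Q·ΔS = 0.1296 × 154.9 ≈ 20.07 kg VSS/d.

P_X ≈ 20.1 kg VSS/d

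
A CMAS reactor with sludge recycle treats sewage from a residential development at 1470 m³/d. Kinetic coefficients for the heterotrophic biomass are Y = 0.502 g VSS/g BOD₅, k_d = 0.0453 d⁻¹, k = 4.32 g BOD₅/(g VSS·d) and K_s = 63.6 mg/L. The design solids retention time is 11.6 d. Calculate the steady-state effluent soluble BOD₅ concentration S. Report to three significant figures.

For a completely mixed reactor with recycle the Lawrence–McCarty relation gives S = K_s·(1 + k_d·θ_c) / [θ_c·(Y·k − k_d) − 1] = 63.6 × (1 + 0.0453 × 11.6) / [11.6 × (0.502 × 4.32 − 0.0453) − 1] = 97.02 / 23.63 = 4.106 mg/L.

S ≈ 4.11 mg/L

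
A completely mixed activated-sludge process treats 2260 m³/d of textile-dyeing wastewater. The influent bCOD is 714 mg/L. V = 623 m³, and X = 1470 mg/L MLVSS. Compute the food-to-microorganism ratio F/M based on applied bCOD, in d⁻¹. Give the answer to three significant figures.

F/M = Q·S₀ / (V·X) = 2260 × 714 / (623.0 × 1470) = 1.762 g bCOD·(g VSS·d)⁻¹.

F/M ≈ 1.76 d⁻¹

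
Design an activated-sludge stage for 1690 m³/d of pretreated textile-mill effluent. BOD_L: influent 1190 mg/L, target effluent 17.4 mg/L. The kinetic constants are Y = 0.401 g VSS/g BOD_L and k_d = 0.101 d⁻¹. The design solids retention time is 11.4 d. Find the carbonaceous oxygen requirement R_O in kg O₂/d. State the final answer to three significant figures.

Y_obs = Y / (1 + k_d θ_c) = 0.401 / (1 + 0.101 × 11.4) = 0.401 / 2.151 = 0.1864.
ΔS = 1190 − 17.4 = 1173 mg/L, so the substrate removal rate is 1690 × 1173/1000 = 1982 kg BOD_L/d.
P_X = Y_obs·Q·(S₀ − S) = 0.1864 × 1982 = 369.4 kg VSS/d.
R_O = Q·(S₀ − S) − 1.42·P_X = 1982 − 1.42 × 369.4 = 1457 kg O₂/d.

R_O ≈ 1460 kg O₂/d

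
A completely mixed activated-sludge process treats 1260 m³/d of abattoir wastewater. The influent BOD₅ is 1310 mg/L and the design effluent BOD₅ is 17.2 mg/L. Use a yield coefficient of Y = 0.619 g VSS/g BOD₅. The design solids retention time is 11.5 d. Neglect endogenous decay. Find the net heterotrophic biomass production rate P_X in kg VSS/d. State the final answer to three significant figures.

P_X ≈ 1010 kg VSS/d

No decay correction is needed, so Y_obs = Y = 0.619.
Q·(S₀ − S) = 1260 × (1310 − 17.2) × 10⁻³ = 1629 kg/d removed.
So the net sludge growth is P_X = 0.6190 × 1629 = 1008 kg VSS/d.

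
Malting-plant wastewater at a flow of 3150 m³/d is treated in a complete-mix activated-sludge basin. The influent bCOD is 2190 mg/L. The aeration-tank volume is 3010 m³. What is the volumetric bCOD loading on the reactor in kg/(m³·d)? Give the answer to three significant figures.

Applied bCOD load per unit volume = Q·S₀/V = (3150 × 2190/1000)/3010 = 2.292 kg bCOD·m⁻³·d⁻¹.

L_v ≈ 2.29 kg bCOD/(m³·d)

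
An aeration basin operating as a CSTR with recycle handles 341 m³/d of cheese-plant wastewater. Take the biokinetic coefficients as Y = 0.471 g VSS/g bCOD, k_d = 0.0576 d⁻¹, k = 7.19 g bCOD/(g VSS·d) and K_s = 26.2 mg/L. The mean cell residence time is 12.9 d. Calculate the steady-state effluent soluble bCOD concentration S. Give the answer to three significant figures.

From the Monod/SRT balance for a CMAS, S = K_s·(1+k_d θ_c)/[θ_c·(Y k − k_d) − 1] = 26.2 × (1 + 0.0576 × 12.9) / [12.9 × (0.471 × 7.19 − 0.0576) − 1] = 45.67 / 41.94 = 1.089 mg/L.

S ≈ 1.09 mg/L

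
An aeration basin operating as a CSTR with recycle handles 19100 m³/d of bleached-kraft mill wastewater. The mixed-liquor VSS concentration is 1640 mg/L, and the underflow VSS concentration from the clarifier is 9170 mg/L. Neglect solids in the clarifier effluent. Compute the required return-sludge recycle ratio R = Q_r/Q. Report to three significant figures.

R ≈ 0.218

Mass balance around the secondary clarifier (neglecting effluent solids): R = X / (X_r − X) = 1640 / (9170 − 1640) = 0.2178.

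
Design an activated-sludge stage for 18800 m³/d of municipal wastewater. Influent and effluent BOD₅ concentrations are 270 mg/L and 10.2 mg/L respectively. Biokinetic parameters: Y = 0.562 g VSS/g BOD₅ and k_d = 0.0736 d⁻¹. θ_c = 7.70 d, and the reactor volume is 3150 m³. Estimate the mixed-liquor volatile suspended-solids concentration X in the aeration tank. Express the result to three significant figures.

X = Y·Q·ΔS·θ_c / [V·(1 + k_d θ_c)] = 0.562 × 18800 × (270 − 10.2) × 7.70 / [3150 × (1 + 0.0736 × 7.70)] = 4283 mg/L.

X ≈ 4280 mg/L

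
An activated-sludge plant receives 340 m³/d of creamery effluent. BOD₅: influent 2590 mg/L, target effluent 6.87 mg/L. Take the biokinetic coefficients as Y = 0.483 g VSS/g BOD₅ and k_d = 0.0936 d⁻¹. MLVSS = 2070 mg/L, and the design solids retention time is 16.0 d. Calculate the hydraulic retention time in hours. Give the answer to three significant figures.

From the SRT design equation V = Y Q (S₀−S) θ_c / [X (1 + k_d θ_c)] = 0.483 × 340 × (2590 − 6.87) × 16.0 / [2070 × (1 + 0.0936 × 16.0)] = 6.79×10^6 / 5170 = 1313 m³.
Hydraulic retention time τ = V/Q = 1313 / 340 = 3.861 d = 92.67 h.

τ ≈ 92.7 h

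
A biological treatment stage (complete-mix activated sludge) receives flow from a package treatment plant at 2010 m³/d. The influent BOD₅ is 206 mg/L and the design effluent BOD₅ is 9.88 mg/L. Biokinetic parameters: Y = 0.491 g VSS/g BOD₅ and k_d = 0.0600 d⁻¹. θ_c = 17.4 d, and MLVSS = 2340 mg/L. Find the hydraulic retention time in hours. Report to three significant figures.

From the SRT design equation V = Y Q (S₀−S) θ_c / [X (1 + k_d θ_c)] = 0.491 × 2010 × (206 − 9.88) × 17.4 / [2340 × (1 + 0.0600 × 17.4)] = 3.37×10^6 / 4783 = 704.1 m³.
τ = V/Q = 704.1/2010 = 0.3503 d, or 8.408 h.

τ ≈ 8.41 h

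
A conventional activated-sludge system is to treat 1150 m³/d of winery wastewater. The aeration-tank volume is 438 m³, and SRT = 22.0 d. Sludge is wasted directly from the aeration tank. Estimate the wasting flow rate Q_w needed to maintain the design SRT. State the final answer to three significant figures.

With mixed-liquor wasting, θ_c = V/Q_w, so Q_w = V/θ_c = 438.0/22.0 = 19.91 m³/d.

Q_w ≈ 19.9 m³/d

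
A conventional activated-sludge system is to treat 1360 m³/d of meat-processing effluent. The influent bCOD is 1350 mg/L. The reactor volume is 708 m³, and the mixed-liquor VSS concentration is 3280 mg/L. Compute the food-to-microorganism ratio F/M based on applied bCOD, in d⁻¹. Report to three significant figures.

F/M ≈ 0.791 d⁻¹

F/M = Q·S₀ / (V·X) = 1360 × 1350 / (708.0 × 3280) = 0.7906 g bCOD·(g VSS·d)⁻¹.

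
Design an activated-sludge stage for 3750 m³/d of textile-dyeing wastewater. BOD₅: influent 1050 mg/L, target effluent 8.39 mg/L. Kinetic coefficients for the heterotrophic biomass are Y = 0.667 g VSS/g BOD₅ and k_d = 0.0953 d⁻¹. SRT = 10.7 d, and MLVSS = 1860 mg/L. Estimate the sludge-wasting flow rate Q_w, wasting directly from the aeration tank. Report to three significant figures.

Rearranging the biomass balance for a CMAS with decay, V = Y·Q·ΔS·θ_c / [X·(1+k_d θ_c)] = 0.667 × 3750 × (1050 − 8.39) × 10.7 / [1860 × (1 + 0.0953 × 10.7)] = 2.79×10^7 / 3757 = 7421 m³.
Wasting from the aeration tank: Q_w = V / θ_c = 7421 / 10.7 = 693.5 m³/d.

Q_w ≈ 694 m³/d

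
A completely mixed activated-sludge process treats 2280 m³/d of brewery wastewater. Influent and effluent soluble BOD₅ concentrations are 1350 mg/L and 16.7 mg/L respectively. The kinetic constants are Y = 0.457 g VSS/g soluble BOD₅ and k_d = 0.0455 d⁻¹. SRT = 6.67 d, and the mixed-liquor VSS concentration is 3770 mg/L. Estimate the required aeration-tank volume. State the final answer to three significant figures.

Rearranging the biomass balance for a CMAS with decay, V = Y·Q·ΔS·θ_c / [X·(1+k_d θ_c)] = 0.457 × 2280 × (1350 − 16.7) × 6.67 / [3770 × (1 + 0.0455 × 6.67)] = 9.27×10^6 / 4914 = 1886 m³.

V ≈ 1890 m³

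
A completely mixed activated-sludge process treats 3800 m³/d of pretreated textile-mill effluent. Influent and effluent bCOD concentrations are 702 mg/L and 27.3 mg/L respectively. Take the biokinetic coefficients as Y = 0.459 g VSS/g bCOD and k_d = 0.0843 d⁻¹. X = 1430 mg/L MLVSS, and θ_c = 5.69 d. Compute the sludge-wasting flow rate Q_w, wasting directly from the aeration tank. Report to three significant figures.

Q_w ≈ 556 m³/d

Rearranging the biomass balance for a CMAS with decay, V = Y·Q·ΔS·θ_c / [X·(1+k_d θ_c)] = 0.459 × 3800 × (702 − 27.3) × 5.69 / [1430 × (1 + 0.0843 × 5.69)] = 6.7×10^6 / 2116 = 3165 m³.
For wasting at MLVSS concentration, Q_w = V/θ_c = 3165/5.69 = 556.2 m³/d.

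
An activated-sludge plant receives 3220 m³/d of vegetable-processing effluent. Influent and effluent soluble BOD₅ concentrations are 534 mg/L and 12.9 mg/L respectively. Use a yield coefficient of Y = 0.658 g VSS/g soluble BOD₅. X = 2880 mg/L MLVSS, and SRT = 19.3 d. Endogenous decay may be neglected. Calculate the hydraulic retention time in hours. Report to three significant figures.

Biomass mass balance (decay neglected): V·X = Y·Q·(S₀ − S)·θ_c, so V = 0.658 × 3220 × (534 − 12.9) × 19.3 / 2880 = 7399 m³.
Hydraulic retention time τ = V/Q = 7399 / 3220 = 2.298 d = 55.15 h.

τ ≈ 55.1 h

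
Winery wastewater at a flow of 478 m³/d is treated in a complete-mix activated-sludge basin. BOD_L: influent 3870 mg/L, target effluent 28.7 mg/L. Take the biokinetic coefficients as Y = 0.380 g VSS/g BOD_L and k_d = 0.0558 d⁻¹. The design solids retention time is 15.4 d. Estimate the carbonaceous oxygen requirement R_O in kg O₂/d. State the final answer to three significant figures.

R_O ≈ 1300 kg O₂/d

Y_obs = Y / (1 + k_d θ_c) = 0.380 / (1 + 0.0558 × 15.4) = 0.380 / 1.859 = 0.2044.
Substrate removed = Q·(S₀ − S) = 478 m³/d × (3870 − 28.7) g/m³ = 1.84×10^6 g/d = 1836 kg/d.
P_X = Y_obs·Q·(S₀ − S) = 0.2044 × 1836 = 375.3 kg VSS/d.
R_O = Q·ΔS − 1.42 P_X = 1836 − 532.9 = 1303 kg O₂/d.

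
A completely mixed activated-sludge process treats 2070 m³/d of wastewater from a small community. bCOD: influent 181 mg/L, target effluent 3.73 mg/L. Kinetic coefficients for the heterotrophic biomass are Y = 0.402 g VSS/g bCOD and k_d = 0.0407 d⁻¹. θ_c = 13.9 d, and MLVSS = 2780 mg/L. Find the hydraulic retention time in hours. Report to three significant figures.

From the SRT design equation V = Y Q (S₀−S) θ_c / [X (1 + k_d θ_c)] = 0.402 × 2070 × (181 − 3.73) × 13.9 / [2780 × (1 + 0.0407 × 13.9)] = 2.05×10^6 / 4353 = 471.1 m³.
Hydraulic retention time τ = V/Q = 471.1 / 2070 = 0.2276 d = 5.462 h.

τ ≈ 5.46 h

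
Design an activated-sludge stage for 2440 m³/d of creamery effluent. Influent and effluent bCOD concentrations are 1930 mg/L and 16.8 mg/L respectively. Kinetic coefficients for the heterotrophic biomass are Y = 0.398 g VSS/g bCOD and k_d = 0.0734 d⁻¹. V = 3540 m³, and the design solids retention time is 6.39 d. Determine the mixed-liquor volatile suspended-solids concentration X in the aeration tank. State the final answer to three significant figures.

From V·X·(1 + k_d·θ_c) = Y·Q·(S₀ − S)·θ_c: X = 0.398 × 2440 × (1930 − 16.8) × 6.39 / [3540 × (1 + 0.0734 × 6.39)] = 2283 mg/L.

X ≈ 2280 mg/L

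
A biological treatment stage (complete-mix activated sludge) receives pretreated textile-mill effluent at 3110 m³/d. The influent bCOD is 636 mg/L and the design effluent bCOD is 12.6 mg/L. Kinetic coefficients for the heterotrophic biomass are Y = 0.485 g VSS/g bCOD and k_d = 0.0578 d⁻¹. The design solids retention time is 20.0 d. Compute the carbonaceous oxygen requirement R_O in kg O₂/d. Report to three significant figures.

The observed yield is Y_obs = Y/(1 + k_d·θ_c) = 0.485 / (1 + 0.0578 × 20.0) = 0.485 / 2.156 = 0.2250 g VSS per g bCOD removed.
Mass of bCOD removed per day: Q(S₀ − S) = 3110 × 623.4 g/m³ = 1939 kg/d.
Biomass synthesised: P_X = Y_obs × 1939 = 436.1 kg VSS/d.
R_O = Q·ΔS − 1.42 P_X = 1939 − 619.3 = 1319 kg O₂/d.

R_O ≈ 1320 kg O₂/d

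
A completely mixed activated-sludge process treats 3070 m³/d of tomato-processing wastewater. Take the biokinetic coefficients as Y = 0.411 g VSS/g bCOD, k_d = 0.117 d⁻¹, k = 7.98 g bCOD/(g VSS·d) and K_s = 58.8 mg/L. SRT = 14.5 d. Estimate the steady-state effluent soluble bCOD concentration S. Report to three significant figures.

S ≈ 3.53 mg/L

For a completely mixed reactor with recycle the Lawrence–McCarty relation gives S = K_s·(1 + k_d·θ_c) / [θ_c·(Y·k − k_d) − 1] = 58.8 × (1 + 0.117 × 14.5) / [14.5 × (0.411 × 7.98 − 0.117) − 1] = 158.6 / 44.86 = 3.534 mg/L.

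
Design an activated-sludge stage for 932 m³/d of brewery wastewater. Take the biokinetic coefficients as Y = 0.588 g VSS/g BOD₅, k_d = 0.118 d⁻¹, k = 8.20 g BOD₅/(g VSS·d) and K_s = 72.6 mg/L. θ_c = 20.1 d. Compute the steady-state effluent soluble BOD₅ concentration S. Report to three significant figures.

S ≈ 2.62 mg/L

For a completely mixed reactor with recycle the Lawrence–McCarty relation gives S = K_s·(1 + k_d·θ_c) / [θ_c·(Y·k − k_d) − 1] = 72.6 × (1 + 0.118 × 20.1) / [20.1 × (0.588 × 8.20 − 0.118) − 1] = 244.8 / 93.54 = 2.617 mg/L.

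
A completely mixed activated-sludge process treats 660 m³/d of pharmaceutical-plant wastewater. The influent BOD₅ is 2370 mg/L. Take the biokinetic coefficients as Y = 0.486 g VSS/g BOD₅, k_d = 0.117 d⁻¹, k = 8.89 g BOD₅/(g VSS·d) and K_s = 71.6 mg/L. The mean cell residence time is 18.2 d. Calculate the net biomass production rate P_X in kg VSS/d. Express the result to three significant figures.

P_X ≈ 243 kg VSS/d

From the Monod/SRT balance for a CMAS, S = K_s·(1+k_d θ_c)/[θ_c·(Y k − k_d) − 1] = 71.6 × (1 + 0.117 × 18.2) / [18.2 × (0.486 × 8.89 − 0.117) − 1] = 224.1 / 75.50 = 2.968 mg/L.
The observed yield is Y_obs = Y/(1 + k_d·θ_c) = 0.486 / (1 + 0.117 × 18.2) = 0.486 / 3.129 = 0.1553 g VSS per g BOD₅ removed.
Mass of BOD₅ removed per day: Q(S₀ − S) = 660 × 2367 g/m³ = 1562 kg/d.
P_X = Y_obs · Q(S₀ − S) = 0.1553 × 1562 = 242.6 kg VSS/d.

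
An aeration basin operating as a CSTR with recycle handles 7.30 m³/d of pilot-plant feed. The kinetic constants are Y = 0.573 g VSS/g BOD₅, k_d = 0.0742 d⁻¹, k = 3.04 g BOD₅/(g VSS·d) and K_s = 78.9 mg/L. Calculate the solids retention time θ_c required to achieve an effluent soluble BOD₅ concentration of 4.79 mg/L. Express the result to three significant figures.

θ_c ≈ 39.2 d

Specific growth rate at S = 4.79 mg/L: μ = YkS/(K_s+S) = 0.573·3.04·4.79/(78.9+4.79) = 0.09970 d⁻¹.
θ_c = 1/(μ − k_d) = 1/(0.09970 − 0.0742) = 1/0.02550 = 39.22 d.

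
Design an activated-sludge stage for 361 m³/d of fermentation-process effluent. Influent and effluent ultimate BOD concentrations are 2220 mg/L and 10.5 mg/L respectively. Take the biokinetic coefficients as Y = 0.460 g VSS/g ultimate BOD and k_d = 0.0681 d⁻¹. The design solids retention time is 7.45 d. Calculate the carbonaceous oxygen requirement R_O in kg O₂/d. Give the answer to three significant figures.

R_O ≈ 452 kg O₂/d

Observed yield with endogenous decay: Y_obs = Y / (1 + k_d·θ_c) = 0.460 / (1 + 0.0681 × 7.45) = 0.460 / 1.507 = 0.3052 g VSS/g ultimate BOD.
Substrate removed = Q·(S₀ − S) = 361 m³/d × (2220 − 10.5) g/m³ = 7.98×10^5 g/d = 797.6 kg/d.
Biomass synthesised: P_X = Y_obs × 797.6 = 243.4 kg VSS/d.
Carbonaceous O₂ demand = substrate oxidised − cell-mass equivalent = 797.6 − 1.42 × 243.4 = 452.0 kg O₂/d.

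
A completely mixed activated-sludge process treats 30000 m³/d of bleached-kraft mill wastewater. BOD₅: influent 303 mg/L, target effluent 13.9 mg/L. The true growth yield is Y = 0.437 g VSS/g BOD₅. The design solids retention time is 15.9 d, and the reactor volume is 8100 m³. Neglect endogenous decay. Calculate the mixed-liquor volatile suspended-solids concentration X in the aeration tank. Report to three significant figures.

X ≈ 7440 mg/L

X = Y·Q·ΔS·θ_c / V = 0.437 × 30000 × (303 − 13.9) × 15.9 / 8100 = 7440 mg/L.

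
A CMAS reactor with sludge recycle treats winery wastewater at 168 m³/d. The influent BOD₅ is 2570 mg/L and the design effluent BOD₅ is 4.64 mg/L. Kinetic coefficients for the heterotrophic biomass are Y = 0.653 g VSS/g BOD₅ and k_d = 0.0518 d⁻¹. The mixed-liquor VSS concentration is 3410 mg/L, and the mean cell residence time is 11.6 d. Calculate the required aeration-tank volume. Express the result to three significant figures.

V ≈ 598 m³

Steady-state biomass mass balance: V·X·(1 + k_d·θ_c) = Y·Q·(S₀ − S)·θ_c, so V = 0.653 × 168 × (2570 − 4.64) × 11.6 / [3410 × (1 + 0.0518 × 11.6)] = 3.26×10^6 / 5459 = 598.0 m³.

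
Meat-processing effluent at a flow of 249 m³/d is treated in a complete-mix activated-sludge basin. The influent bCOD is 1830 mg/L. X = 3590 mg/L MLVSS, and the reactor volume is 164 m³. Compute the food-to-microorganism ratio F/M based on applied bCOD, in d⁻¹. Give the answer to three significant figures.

F/M ≈ 0.774 d⁻¹

F/M = applied load / biomass = Q·S₀/(V·X) = 249 × 1830 / (164.0 × 3590) = 0.7739 d⁻¹.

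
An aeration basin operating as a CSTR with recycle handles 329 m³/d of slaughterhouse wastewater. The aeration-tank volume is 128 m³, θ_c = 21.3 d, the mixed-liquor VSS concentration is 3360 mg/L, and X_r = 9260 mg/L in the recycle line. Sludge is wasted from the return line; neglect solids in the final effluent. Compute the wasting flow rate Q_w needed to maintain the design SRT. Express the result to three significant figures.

θ_c = V·X/(Q_w·X_r) when wasting from the recycle, so Q_w = V·X/(θ_c·X_r) = 128.0 × 3360 / (21.3 × 9260) = 2.181 m³/d.

Q_w ≈ 2.18 m³/d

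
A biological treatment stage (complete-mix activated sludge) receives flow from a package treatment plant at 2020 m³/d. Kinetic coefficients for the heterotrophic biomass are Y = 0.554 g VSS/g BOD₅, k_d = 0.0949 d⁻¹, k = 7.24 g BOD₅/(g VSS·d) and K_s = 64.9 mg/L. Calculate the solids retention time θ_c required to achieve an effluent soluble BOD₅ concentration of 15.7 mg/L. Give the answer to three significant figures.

Specific growth rate at S = 15.7 mg/L: μ = YkS/(K_s+S) = 0.554·7.24·15.7/(64.9+15.7) = 0.7813 d⁻¹.
1/θ_c = 0.7813 − 0.0949 = 0.6864 d⁻¹, so θ_c = 1.457 d.

θ_c ≈ 1.46 d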